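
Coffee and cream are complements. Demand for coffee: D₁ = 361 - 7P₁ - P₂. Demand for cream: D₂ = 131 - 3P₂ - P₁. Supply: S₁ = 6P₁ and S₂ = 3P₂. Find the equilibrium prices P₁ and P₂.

P₁ = 185/7, P₂ = 122/7

Market 1: 361 - 7P₁ - P₂ = 6P₁ → 13P₁ + P₂ = 361.
Market 2: 6P₂ + P₁ = 131.
Eliminating P₂: 6×(1) − 1×(2) gives 77P₁ = 2035, so P₁ = 185/7.
Back-substitute into (2): P₂ = (131 − 1×185/7) / 6 = 122/7.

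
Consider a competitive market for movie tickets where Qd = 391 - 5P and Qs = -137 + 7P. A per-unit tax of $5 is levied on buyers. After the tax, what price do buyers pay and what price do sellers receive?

Buyers pay 563/12, sellers receive 503/12

Pre-tax equilibrium: P* = 44, Q* = 171.
Tax on buyers shifts demand to Qd = 391 − 5(P + 5) = 366 - 5P.
366 - 5P = -137 + 7P gives seller price Ps = 503/12; buyers pay Pb = 503/12 + 5 = 563/12.
New quantity: Q = 391 − 5(563/12) = 1877/12.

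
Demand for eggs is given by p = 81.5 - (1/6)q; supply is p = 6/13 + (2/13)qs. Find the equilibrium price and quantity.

Set the two price expressions equal: 81.5 - (1/6)q = 6/13 + (2/13)q.
2107/26 = (25/78)q, so q* = 252.84.
p* = 81.5 − (1/6)(252.84) = 39.36.

p* = 39.36, q* = 252.84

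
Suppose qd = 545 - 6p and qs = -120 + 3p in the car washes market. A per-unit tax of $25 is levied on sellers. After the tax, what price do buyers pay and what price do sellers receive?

Pre-tax equilibrium: p* = 665/9, q* = 305/3.
Tax on sellers shifts supply to qs = -120 + 3(p − 25) = -195 + 3p.
545 - 6p = -195 + 3p gives buyer price pb = 740/9; sellers receive ps = 740/9 − 25 = 515/9.
New quantity: q = 545 − 6(740/9) = 155/3.

Buyers pay 740/9, sellers receive 515/9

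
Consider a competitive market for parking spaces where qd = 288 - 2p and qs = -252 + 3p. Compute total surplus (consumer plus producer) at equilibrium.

Equilibrium: 288 - 2p = -252 + 3p gives p* = 108, q* = 72.
Demand choke price: p = 144; supply starts at p = 84.
CS = ½(144 − 108)(72) = 1296; PS = ½(108 − 84)(72) = 864.

Total surplus = 2160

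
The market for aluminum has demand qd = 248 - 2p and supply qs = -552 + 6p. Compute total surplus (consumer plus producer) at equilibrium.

Equilibrium: 248 - 2p = -552 + 6p gives p* = 100, q* = 48.
Demand choke price: p = 124; supply starts at p = 92.
CS = ½(124 − 100)(48) = 576; PS = ½(100 − 92)(48) = 192.

Total surplus = 768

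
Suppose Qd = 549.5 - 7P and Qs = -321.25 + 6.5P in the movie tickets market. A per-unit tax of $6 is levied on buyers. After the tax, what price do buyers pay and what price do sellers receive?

Buyers pay 1213/18, sellers receive 1105/18

Pre-tax equilibrium: P* = 64.5, Q* = 98.
Tax on buyers shifts demand to Qd = 549.5 − 7(P + 6) = 507.5 - 7P.
507.5 - 7P = -321.25 + 6.5P gives seller price Ps = 1105/18; buyers pay Pb = 1105/18 + 6 = 1213/18.
New quantity: Q = 549.5 − 7(1213/18) = 700/9.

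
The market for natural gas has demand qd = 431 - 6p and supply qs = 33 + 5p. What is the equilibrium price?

p* = 398/11

Set qd = qs: 431 - 6p = 33 + 5p.
398 = 11p, so p* = 398/11.
q* = 431 − 6(398/11) = 2353/11.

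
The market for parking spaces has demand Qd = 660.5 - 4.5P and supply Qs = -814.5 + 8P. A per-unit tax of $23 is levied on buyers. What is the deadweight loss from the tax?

Pre-tax equilibrium: P* = 118, Q* = 129.5.
Tax on buyers shifts demand to Qd = 660.5 − 4.5(P + 23) = 557 - 4.5P.
557 - 4.5P = -814.5 + 8P gives seller price Ps = 109.72; buyers pay Pb = 109.72 + 23 = 132.72.
New quantity: Q = 660.5 − 4.5(132.72) = 63.26.
DWL = ½ × 23 × (129.5 − 63.26) = 761.76.

Deadweight loss = 761.76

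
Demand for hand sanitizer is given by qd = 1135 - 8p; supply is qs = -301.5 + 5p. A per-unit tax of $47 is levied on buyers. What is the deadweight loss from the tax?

Deadweight loss = 44180/13

Pre-tax equilibrium: p* = 110.5, q* = 251.
Tax on buyers shifts demand to qd = 1135 − 8(p + 47) = 759 - 8p.
759 - 8p = -301.5 + 5p gives seller price ps = 2121/26; buyers pay pb = 2121/26 + 47 = 3343/26.
New quantity: q = 1135 − 8(3343/26) = 1383/13.
DWL = ½ × 47 × (251 − 1383/13) = 44180/13.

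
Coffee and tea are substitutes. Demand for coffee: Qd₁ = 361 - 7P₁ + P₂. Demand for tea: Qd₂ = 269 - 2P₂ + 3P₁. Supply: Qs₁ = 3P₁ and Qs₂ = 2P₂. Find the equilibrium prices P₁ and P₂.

Market 1: 361 - 7P₁ + P₂ = 3P₁ → 10P₁ - P₂ = 361.
Market 2: 4P₂ - 3P₁ = 269.
Eliminating P₂: 4×(1) + 1×(2) gives 37P₁ = 1713, so P₁ = 1713/37.
Back-substitute into (2): P₂ = (269 + 3×1713/37) / 4 = 3773/37.

P₁ = 1713/37, P₂ = 3773/37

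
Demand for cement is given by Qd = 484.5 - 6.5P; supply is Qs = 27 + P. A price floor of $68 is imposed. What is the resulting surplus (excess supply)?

Surplus = 52.5

Equilibrium price would be P* = 61, so the floor at 68 binds.
At P = 68: Qd = 42.5, Qs = 95.
Surplus = 95 − 42.5 = 52.5.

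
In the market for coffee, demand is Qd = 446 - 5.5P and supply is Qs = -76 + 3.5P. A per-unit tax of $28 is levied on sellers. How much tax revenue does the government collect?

Pre-tax equilibrium: P* = 58, Q* = 127.
Tax on sellers shifts supply to Qs = -76 + 3.5(P − 28) = -174 + 3.5P.
446 - 5.5P = -174 + 3.5P gives buyer price Pb = 620/9; sellers receive Ps = 620/9 − 28 = 368/9.
New quantity: Q = 446 − 5.5(620/9) = 604/9.
Revenue = 28 × 604/9 = 16912/9.

Tax revenue = 16912/9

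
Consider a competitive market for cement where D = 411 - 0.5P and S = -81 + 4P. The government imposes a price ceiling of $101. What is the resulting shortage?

Shortage = 37.5

Equilibrium price would be P* = 328/3, so the ceiling at 101 binds.
At P = 101: D = 411 − 0.5(101) = 360.5, S = -81 + 4(101) = 323.
Shortage = 360.5 − 323 = 37.5.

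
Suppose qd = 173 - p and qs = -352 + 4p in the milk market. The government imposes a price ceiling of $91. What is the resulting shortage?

Shortage = 70

Equilibrium price would be p* = 105, so the ceiling at 91 binds.
At p = 91: qd = 173 − 1(91) = 82, qs = -352 + 4(91) = 12.
Shortage = 82 − 12 = 70.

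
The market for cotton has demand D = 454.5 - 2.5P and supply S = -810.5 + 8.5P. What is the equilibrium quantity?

Q* = 167

Set D = S: 454.5 - 2.5P = -810.5 + 8.5P.
1265 = 11P, so P* = 115.
Q* = 454.5 − 2.5(115) = 167.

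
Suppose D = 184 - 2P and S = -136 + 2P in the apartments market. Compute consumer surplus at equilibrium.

Consumer surplus = 144

Equilibrium: 184 - 2P = -136 + 2P gives P* = 80, Q* = 24.
Demand choke price (D = 0): P = 92.
CS = ½(92 − 80)(24) = 144.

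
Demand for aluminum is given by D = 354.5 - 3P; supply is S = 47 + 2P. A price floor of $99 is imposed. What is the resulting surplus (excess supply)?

Equilibrium price would be P* = 61.5, so the floor at 99 binds.
At P = 99: D = 57.5, S = 245.
Surplus = 245 − 57.5 = 187.5.

Surplus = 187.5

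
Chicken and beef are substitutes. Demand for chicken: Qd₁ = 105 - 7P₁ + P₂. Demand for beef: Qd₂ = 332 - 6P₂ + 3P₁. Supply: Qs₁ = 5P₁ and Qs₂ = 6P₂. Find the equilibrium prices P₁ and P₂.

P₁ = 1592/141, P₂ = 1433/47

Market 1: 105 - 7P₁ + P₂ = 5P₁ → 12P₁ - P₂ = 105.
Market 2: 12P₂ - 3P₁ = 332.
Eliminating P₂: 12×(1) + 1×(2) gives 141P₁ = 1592, so P₁ = 1592/141.
Back-substitute into (2): P₂ = (332 + 3×1592/141) / 12 = 1433/47.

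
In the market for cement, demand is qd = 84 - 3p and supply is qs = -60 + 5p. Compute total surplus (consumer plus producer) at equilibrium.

Total surplus = 240

Equilibrium: 84 - 3p = -60 + 5p gives p* = 18, q* = 30.
Demand choke price: p = 28; supply starts at p = 12.
CS = ½(28 − 18)(30) = 150; PS = ½(18 − 12)(30) = 90.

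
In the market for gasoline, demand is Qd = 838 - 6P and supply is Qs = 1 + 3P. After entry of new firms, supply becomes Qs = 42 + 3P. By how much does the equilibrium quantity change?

Original equilibrium: P* = 93, Q* = 280.
New equilibrium: 838 - 6P = 42 + 3P, so 796 = 9P and P' = 796/9; Q' = 838 − 6(796/9) = 922/3.
Change in quantity: 922/3 − 280 = 82/3.

ΔQ = 82/3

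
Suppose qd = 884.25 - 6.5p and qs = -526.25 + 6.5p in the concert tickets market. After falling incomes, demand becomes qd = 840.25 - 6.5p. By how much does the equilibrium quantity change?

Δq = -22

Original equilibrium: p* = 108.5, q* = 179.
New equilibrium: 840.25 - 6.5p = -526.25 + 6.5p, so 1366.5 = 13p and p' = 2733/26; q' = 840.25 − 6.5(2733/26) = 157.
Change in quantity: 157 − 179 = -22.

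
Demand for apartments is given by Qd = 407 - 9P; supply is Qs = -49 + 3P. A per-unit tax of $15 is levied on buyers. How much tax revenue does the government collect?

Pre-tax equilibrium: P* = 38, Q* = 65.
Tax on buyers shifts demand to Qd = 407 − 9(P + 15) = 272 - 9P.
272 - 9P = -49 + 3P gives seller price Ps = 26.75; buyers pay Pb = 26.75 + 15 = 41.75.
New quantity: Q = 407 − 9(41.75) = 31.25.
Revenue = 15 × 31.25 = 468.75.

Tax revenue = 468.75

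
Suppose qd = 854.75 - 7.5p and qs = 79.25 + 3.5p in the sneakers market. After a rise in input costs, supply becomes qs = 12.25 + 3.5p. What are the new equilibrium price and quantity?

Original equilibrium: p* = 70.5, q* = 326.
New equilibrium: 854.75 - 7.5p = 12.25 + 3.5p, so 842.5 = 11p and p' = 1685/22; q' = 854.75 − 7.5(1685/22) = 6167/22.

p' = 1685/22, q' = 6167/22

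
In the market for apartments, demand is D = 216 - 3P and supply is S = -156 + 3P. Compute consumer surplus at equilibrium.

Equilibrium: 216 - 3P = -156 + 3P gives P* = 62, Q* = 30.
Demand choke price (D = 0): P = 72.
CS = ½(72 − 62)(30) = 150.

Consumer surplus = 150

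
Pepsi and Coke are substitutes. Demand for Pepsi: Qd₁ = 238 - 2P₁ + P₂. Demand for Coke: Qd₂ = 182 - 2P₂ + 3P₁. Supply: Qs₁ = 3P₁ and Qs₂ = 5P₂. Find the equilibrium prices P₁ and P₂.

Market 1: 238 - 2P₁ + P₂ = 3P₁ → 5P₁ - P₂ = 238.
Market 2: 7P₂ - 3P₁ = 182.
Eliminating P₂: 7×(1) + 1×(2) gives 32P₁ = 1848, so P₁ = 57.75.
Back-substitute into (2): P₂ = (182 + 3×57.75) / 7 = 50.75.

P₁ = 57.75, P₂ = 50.75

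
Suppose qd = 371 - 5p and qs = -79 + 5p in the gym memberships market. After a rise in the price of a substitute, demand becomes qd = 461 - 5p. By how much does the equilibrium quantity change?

Δq = 45

Original equilibrium: p* = 45, q* = 146.
New equilibrium: 461 - 5p = -79 + 5p, so 540 = 10p and p' = 54; q' = 461 − 5(54) = 191.
Change in quantity: 191 − 146 = 45.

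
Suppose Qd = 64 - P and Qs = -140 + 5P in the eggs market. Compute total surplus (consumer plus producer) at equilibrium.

Equilibrium: 64 - P = -140 + 5P gives P* = 34, Q* = 30.
Demand choke price: P = 64; supply starts at P = 28.
CS = ½(64 − 34)(30) = 450; PS = ½(34 − 28)(30) = 90.

Total surplus = 540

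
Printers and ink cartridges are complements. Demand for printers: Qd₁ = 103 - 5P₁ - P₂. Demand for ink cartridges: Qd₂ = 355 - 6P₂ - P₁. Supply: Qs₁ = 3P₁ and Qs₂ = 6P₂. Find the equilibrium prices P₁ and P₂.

Market 1: 103 - 5P₁ - P₂ = 3P₁ → 8P₁ + P₂ = 103.
Market 2: 12P₂ + P₁ = 355.
Eliminating P₂: 12×(1) − 1×(2) gives 95P₁ = 881, so P₁ = 881/95.
Back-substitute into (2): P₂ = (355 − 1×881/95) / 12 = 2737/95.

P₁ = 881/95, P₂ = 2737/95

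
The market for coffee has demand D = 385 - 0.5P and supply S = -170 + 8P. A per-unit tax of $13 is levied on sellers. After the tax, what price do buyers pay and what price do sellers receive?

Buyers pay 1318/17, sellers receive 1097/17

Pre-tax equilibrium: P* = 1110/17, Q* = 5990/17.
Tax on sellers shifts supply to S = -170 + 8(P − 13) = -274 + 8P.
385 - 0.5P = -274 + 8P gives buyer price Pb = 1318/17; sellers receive Ps = 1318/17 − 13 = 1097/17.
New quantity: Q = 385 − 0.5(1318/17) = 5886/17.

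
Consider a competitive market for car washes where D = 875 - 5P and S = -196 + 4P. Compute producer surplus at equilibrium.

Producer surplus = 9800

Equilibrium: 875 - 5P = -196 + 4P gives P* = 119, Q* = 280.
Supply starts at P = 49 (where S = 0).
PS = ½(119 − 49)(280) = 9800.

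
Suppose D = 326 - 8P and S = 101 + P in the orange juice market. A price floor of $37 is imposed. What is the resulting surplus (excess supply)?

Equilibrium price would be P* = 25, so the floor at 37 binds.
At P = 37: D = 30, S = 138.
Surplus = 138 − 30 = 108.

Surplus = 108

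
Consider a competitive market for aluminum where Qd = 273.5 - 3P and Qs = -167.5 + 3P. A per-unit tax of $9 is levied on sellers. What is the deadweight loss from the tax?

Pre-tax equilibrium: P* = 73.5, Q* = 53.
Tax on sellers shifts supply to Qs = -167.5 + 3(P − 9) = -194.5 + 3P.
273.5 - 3P = -194.5 + 3P gives buyer price Pb = 78; sellers receive Ps = 78 − 9 = 69.
New quantity: Q = 273.5 − 3(78) = 39.5.
DWL = ½ × 9 × (53 − 39.5) = 60.75.

Deadweight loss = 60.75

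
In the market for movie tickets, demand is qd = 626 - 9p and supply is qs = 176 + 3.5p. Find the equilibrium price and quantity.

p* = 36, q* = 302

Set qd = qs: 626 - 9p = 176 + 3.5p.
450 = 12.5p, so p* = 36.
q* = 626 − 9(36) = 302.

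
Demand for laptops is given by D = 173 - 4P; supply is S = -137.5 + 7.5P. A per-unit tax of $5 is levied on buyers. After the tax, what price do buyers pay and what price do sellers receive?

Pre-tax equilibrium: P* = 27, Q* = 65.
Tax on buyers shifts demand to D = 173 − 4(P + 5) = 153 - 4P.
153 - 4P = -137.5 + 7.5P gives seller price Ps = 581/23; buyers pay Pb = 581/23 + 5 = 696/23.
New quantity: Q = 173 − 4(696/23) = 1195/23.

Buyers pay 696/23, sellers receive 581/23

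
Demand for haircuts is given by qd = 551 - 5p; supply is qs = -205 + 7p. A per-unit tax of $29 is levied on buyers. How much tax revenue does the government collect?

Pre-tax equilibrium: p* = 63, q* = 236.
Tax on buyers shifts demand to qd = 551 − 5(p + 29) = 406 - 5p.
406 - 5p = -205 + 7p gives seller price ps = 611/12; buyers pay pb = 611/12 + 29 = 959/12.
New quantity: q = 551 − 5(959/12) = 1817/12.
Revenue = 29 × 1817/12 = 52693/12.

Tax revenue = 52693/12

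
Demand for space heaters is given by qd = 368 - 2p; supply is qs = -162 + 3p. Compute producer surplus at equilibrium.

Producer surplus = 4056

Equilibrium: 368 - 2p = -162 + 3p gives p* = 106, q* = 156.
Supply starts at p = 54 (where qs = 0).
PS = ½(106 − 54)(156) = 4056.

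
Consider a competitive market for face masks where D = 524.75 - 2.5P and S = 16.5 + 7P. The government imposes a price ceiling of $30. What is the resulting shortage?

Shortage = 223.25

Equilibrium price would be P* = 53.5, so the ceiling at 30 binds.
At P = 30: D = 524.75 − 2.5(30) = 449.75, S = 16.5 + 7(30) = 226.5.
Shortage = 449.75 − 226.5 = 223.25.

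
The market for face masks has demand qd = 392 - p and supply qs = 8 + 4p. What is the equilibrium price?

p* = 76.8

Set qd = qs: 392 - p = 8 + 4p.
384 = 5p, so p* = 76.8.
q* = 392 − 1(76.8) = 315.2.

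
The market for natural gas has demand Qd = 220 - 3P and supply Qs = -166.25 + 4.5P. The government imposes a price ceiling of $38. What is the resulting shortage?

Shortage = 101.25

Equilibrium price would be P* = 51.5, so the ceiling at 38 binds.
At P = 38: Qd = 220 − 3(38) = 106, Qs = -166.25 + 4.5(38) = 4.75.
Shortage = 106 − 4.75 = 101.25.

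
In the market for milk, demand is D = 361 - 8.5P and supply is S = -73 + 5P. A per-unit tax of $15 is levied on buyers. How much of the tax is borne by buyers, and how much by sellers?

Pre-tax equilibrium: P* = 868/27, Q* = 2369/27.
Tax on buyers shifts demand to D = 361 − 8.5(P + 15) = 233.5 - 8.5P.
233.5 - 8.5P = -73 + 5P gives seller price Ps = 613/27; buyers pay Pb = 613/27 + 15 = 1018/27.
New quantity: Q = 361 − 8.5(1018/27) = 1094/27.
Buyer burden = 1018/27 − 868/27 = 50/9; seller burden = 868/27 − 613/27 = 85/9.

Buyers bear 50/9, sellers bear 85/9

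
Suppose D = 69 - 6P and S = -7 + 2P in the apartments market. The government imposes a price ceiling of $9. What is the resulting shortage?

Shortage = 4

Equilibrium price would be P* = 9.5, so the ceiling at 9 binds.
At P = 9: D = 69 − 6(9) = 15, S = -7 + 2(9) = 11.
Shortage = 15 − 11 = 4.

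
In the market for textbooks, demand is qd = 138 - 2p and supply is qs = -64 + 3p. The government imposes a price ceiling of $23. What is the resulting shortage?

Equilibrium price would be p* = 40.4, so the ceiling at 23 binds.
At p = 23: qd = 138 − 2(23) = 92, qs = -64 + 3(23) = 5.
Shortage = 92 − 5 = 87.

Shortage = 87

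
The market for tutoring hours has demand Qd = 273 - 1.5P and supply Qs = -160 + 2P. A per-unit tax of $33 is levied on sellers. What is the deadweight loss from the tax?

Pre-tax equilibrium: P* = 866/7, Q* = 612/7.
Tax on sellers shifts supply to Qs = -160 + 2(P − 33) = -226 + 2P.
273 - 1.5P = -226 + 2P gives buyer price Pb = 998/7; sellers receive Ps = 998/7 − 33 = 767/7.
New quantity: Q = 273 − 1.5(998/7) = 414/7.
DWL = ½ × 33 × (612/7 − 414/7) = 3267/7.

Deadweight loss = 3267/7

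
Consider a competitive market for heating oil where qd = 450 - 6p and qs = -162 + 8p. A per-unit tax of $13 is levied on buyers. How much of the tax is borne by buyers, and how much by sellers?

Buyers bear 52/7, sellers bear 39/7

Pre-tax equilibrium: p* = 306/7, q* = 1314/7.
Tax on buyers shifts demand to qd = 450 − 6(p + 13) = 372 - 6p.
372 - 6p = -162 + 8p gives seller price ps = 267/7; buyers pay pb = 267/7 + 13 = 358/7.
New quantity: q = 450 − 6(358/7) = 1002/7.
Buyer burden = 358/7 − 306/7 = 52/7; seller burden = 306/7 − 267/7 = 39/7.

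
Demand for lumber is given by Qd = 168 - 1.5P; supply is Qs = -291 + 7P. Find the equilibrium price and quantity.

P* = 54, Q* = 87

Set Qd = Qs: 168 - 1.5P = -291 + 7P.
459 = 8.5P, so P* = 54.
Q* = 168 − 1.5(54) = 87.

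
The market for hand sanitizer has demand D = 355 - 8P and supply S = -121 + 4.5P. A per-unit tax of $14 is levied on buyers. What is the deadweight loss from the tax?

Deadweight loss = 282.24

Pre-tax equilibrium: P* = 38.08, Q* = 50.36.
Tax on buyers shifts demand to D = 355 − 8(P + 14) = 243 - 8P.
243 - 8P = -121 + 4.5P gives seller price Ps = 29.12; buyers pay Pb = 29.12 + 14 = 43.12.
New quantity: Q = 355 − 8(43.12) = 10.04.
DWL = ½ × 14 × (50.36 − 10.04) = 282.24.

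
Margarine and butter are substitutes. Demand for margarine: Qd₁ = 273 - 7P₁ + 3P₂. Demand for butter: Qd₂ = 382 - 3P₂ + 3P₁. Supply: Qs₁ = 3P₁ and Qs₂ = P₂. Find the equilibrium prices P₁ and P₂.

Market 1: 273 - 7P₁ + 3P₂ = 3P₁ → 10P₁ - 3P₂ = 273.
Market 2: 4P₂ - 3P₁ = 382.
Eliminating P₂: 4×(1) + 3×(2) gives 31P₁ = 2238, so P₁ = 2238/31.
Back-substitute into (2): P₂ = (382 + 3×2238/31) / 4 = 4639/31.

P₁ = 2238/31, P₂ = 4639/31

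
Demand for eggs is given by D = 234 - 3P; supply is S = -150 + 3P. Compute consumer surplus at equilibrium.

Consumer surplus = 294

Equilibrium: 234 - 3P = -150 + 3P gives P* = 64, Q* = 42.
Demand choke price (D = 0): P = 78.
CS = ½(78 − 64)(42) = 294.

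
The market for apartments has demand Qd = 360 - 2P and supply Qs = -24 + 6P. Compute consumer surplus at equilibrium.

Consumer surplus = 17424

Equilibrium: 360 - 2P = -24 + 6P gives P* = 48, Q* = 264.
Demand choke price (Qd = 0): P = 180.
CS = ½(180 − 48)(264) = 17424.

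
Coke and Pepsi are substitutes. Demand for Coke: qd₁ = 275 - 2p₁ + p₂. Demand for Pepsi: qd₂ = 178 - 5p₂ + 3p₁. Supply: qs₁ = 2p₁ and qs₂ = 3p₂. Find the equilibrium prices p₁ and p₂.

p₁ = 82, p₂ = 53

Market 1: 275 - 2p₁ + p₂ = 2p₁ → 4p₁ - p₂ = 275.
Market 2: 8p₂ - 3p₁ = 178.
Eliminating p₂: 8×(1) + 1×(2) gives 29p₁ = 2378, so p₁ = 82.
Back-substitute into (2): p₂ = (178 + 3×82) / 8 = 53.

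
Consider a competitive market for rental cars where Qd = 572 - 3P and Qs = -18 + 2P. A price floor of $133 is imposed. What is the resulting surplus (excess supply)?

Equilibrium price would be P* = 118, so the floor at 133 binds.
At P = 133: Qd = 173, Qs = 248.
Surplus = 248 − 173 = 75.

Surplus = 75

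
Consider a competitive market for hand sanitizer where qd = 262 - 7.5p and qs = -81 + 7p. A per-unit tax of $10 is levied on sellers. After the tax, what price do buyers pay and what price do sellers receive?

Pre-tax equilibrium: p* = 686/29, q* = 2453/29.
Tax on sellers shifts supply to qs = -81 + 7(p − 10) = -151 + 7p.
262 - 7.5p = -151 + 7p gives buyer price pb = 826/29; sellers receive ps = 826/29 − 10 = 536/29.
New quantity: q = 262 − 7.5(826/29) = 1403/29.

Buyers pay 826/29, sellers receive 536/29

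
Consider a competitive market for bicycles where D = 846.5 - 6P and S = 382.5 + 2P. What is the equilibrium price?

Set D = S: 846.5 - 6P = 382.5 + 2P.
464 = 8P, so P* = 58.
Q* = 846.5 − 6(58) = 498.5.

P* = 58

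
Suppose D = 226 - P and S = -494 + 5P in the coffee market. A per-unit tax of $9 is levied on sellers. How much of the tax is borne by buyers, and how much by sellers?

Pre-tax equilibrium: P* = 120, Q* = 106.
Tax on sellers shifts supply to S = -494 + 5(P − 9) = -539 + 5P.
226 - P = -539 + 5P gives buyer price Pb = 127.5; sellers receive Ps = 127.5 − 9 = 118.5.
New quantity: Q = 226 − 1(127.5) = 98.5.
Buyer burden = 127.5 − 120 = 7.5; seller burden = 120 − 118.5 = 1.5.

Buyers bear $7.5, sellers bear $1.5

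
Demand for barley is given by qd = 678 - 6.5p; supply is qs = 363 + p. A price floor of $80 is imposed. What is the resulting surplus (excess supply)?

Equilibrium price would be p* = 42, so the floor at 80 binds.
At p = 80: qd = 158, qs = 443.
Surplus = 443 − 158 = 285.

Surplus = 285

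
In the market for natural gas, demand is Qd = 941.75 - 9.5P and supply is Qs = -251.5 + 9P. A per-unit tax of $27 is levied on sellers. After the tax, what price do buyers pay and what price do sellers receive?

Buyers pay 5745/74, sellers receive 3747/74

Pre-tax equilibrium: P* = 64.5, Q* = 329.
Tax on sellers shifts supply to Qs = -251.5 + 9(P − 27) = -494.5 + 9P.
941.75 - 9.5P = -494.5 + 9P gives buyer price Pb = 5745/74; sellers receive Ps = 5745/74 − 27 = 3747/74.
New quantity: Q = 941.75 − 9.5(5745/74) = 7556/37.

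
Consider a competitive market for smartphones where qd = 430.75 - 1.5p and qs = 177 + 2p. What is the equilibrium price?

p* = 72.5

Set qd = qs: 430.75 - 1.5p = 177 + 2p.
253.75 = 3.5p, so p* = 72.5.
q* = 430.75 − 1.5(72.5) = 322.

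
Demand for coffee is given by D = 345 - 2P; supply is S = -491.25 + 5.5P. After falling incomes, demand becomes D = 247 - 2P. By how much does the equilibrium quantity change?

Original equilibrium: P* = 111.5, Q* = 122.
New equilibrium: 247 - 2P = -491.25 + 5.5P, so 738.25 = 7.5P and P' = 2953/30; Q' = 247 − 2(2953/30) = 752/15.
Change in quantity: 752/15 − 122 = -1078/15.

ΔQ = -1078/15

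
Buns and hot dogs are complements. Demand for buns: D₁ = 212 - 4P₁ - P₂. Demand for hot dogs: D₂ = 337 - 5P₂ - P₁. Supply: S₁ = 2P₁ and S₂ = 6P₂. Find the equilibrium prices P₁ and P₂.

Market 1: 212 - 4P₁ - P₂ = 2P₁ → 6P₁ + P₂ = 212.
Market 2: 11P₂ + P₁ = 337.
Eliminating P₂: 11×(1) − 1×(2) gives 65P₁ = 1995, so P₁ = 399/13.
Back-substitute into (2): P₂ = (337 − 1×399/13) / 11 = 362/13.

P₁ = 399/13, P₂ = 362/13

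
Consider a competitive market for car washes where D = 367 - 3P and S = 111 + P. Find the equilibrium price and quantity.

P* = 64, Q* = 175

Set D = S: 367 - 3P = 111 + P.
256 = 4P, so P* = 64.
Q* = 367 − 3(64) = 175.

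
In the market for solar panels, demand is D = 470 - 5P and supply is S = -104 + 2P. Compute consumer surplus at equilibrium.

Equilibrium: 470 - 5P = -104 + 2P gives P* = 82, Q* = 60.
Demand choke price (D = 0): P = 94.
CS = ½(94 − 82)(60) = 360.

Consumer surplus = 360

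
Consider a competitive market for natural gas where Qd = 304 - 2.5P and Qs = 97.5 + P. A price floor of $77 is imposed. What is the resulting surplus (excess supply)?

Surplus = 63

Equilibrium price would be P* = 59, so the floor at 77 binds.
At P = 77: Qd = 111.5, Qs = 174.5.
Surplus = 174.5 − 111.5 = 63.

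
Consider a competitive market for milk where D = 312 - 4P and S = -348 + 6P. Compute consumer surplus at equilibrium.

Equilibrium: 312 - 4P = -348 + 6P gives P* = 66, Q* = 48.
Demand choke price (D = 0): P = 78.
CS = ½(78 − 66)(48) = 288.

Consumer surplus = 288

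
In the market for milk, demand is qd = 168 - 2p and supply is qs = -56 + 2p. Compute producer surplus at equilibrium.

Producer surplus = 784

Equilibrium: 168 - 2p = -56 + 2p gives p* = 56, q* = 56.
Supply starts at p = 28 (where qs = 0).
PS = ½(56 − 28)(56) = 784.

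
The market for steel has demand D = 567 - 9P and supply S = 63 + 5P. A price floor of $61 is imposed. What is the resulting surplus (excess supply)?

Surplus = 350

Equilibrium price would be P* = 36, so the floor at 61 binds.
At P = 61: D = 18, S = 368.
Surplus = 368 − 18 = 350.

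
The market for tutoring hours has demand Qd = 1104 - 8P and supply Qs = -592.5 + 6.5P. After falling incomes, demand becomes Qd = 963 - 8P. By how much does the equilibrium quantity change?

ΔQ = -1833/29

Original equilibrium: P* = 117, Q* = 168.
New equilibrium: 963 - 8P = -592.5 + 6.5P, so 1555.5 = 14.5P and P' = 3111/29; Q' = 963 − 8(3111/29) = 3039/29.
Change in quantity: 3039/29 − 168 = -1833/29.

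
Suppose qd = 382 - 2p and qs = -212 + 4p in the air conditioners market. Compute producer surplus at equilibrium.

Equilibrium: 382 - 2p = -212 + 4p gives p* = 99, q* = 184.
Supply starts at p = 53 (where qs = 0).
PS = ½(99 − 53)(184) = 4232.

Producer surplus = 4232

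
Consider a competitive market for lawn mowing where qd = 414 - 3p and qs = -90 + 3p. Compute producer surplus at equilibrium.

Producer surplus = 4374

Equilibrium: 414 - 3p = -90 + 3p gives p* = 84, q* = 162.
Supply starts at p = 30 (where qs = 0).
PS = ½(84 − 30)(162) = 4374.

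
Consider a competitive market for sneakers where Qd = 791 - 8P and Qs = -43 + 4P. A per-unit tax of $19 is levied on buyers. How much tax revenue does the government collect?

Tax revenue = 10507/3

Pre-tax equilibrium: P* = 69.5, Q* = 235.
Tax on buyers shifts demand to Qd = 791 − 8(P + 19) = 639 - 8P.
639 - 8P = -43 + 4P gives seller price Ps = 341/6; buyers pay Pb = 341/6 + 19 = 455/6.
New quantity: Q = 791 − 8(455/6) = 553/3.
Revenue = 19 × 553/3 = 10507/3.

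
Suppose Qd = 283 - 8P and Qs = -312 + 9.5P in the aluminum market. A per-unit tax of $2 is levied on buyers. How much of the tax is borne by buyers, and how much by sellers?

Pre-tax equilibrium: P* = 34, Q* = 11.
Tax on buyers shifts demand to Qd = 283 − 8(P + 2) = 267 - 8P.
267 - 8P = -312 + 9.5P gives seller price Ps = 1158/35; buyers pay Pb = 1158/35 + 2 = 1228/35.
New quantity: Q = 283 − 8(1228/35) = 81/35.
Buyer burden = 1228/35 − 34 = 38/35; seller burden = 34 − 1158/35 = 32/35.

Buyers bear 38/35, sellers bear 32/35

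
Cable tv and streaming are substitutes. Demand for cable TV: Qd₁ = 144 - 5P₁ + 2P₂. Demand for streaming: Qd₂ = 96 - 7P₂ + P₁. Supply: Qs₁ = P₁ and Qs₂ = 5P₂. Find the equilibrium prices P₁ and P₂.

P₁ = 192/7, P₂ = 72/7

Market 1: 144 - 5P₁ + 2P₂ = P₁ → 6P₁ - 2P₂ = 144.
Market 2: 12P₂ - P₁ = 96.
Eliminating P₂: 12×(1) + 2×(2) gives 70P₁ = 1920, so P₁ = 192/7.
Back-substitute into (2): P₂ = (96 + 1×192/7) / 12 = 72/7.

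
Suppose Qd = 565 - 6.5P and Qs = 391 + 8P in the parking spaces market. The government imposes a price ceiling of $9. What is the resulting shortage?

Shortage = 43.5

Equilibrium price would be P* = 12, so the ceiling at 9 binds.
At P = 9: Qd = 565 − 6.5(9) = 506.5, Qs = 391 + 8(9) = 463.
Shortage = 506.5 − 463 = 43.5.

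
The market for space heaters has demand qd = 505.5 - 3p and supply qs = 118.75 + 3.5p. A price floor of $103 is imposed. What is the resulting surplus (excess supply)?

Surplus = 282.75

Equilibrium price would be p* = 59.5, so the floor at 103 binds.
At p = 103: qd = 196.5, qs = 479.25.
Surplus = 479.25 − 196.5 = 282.75.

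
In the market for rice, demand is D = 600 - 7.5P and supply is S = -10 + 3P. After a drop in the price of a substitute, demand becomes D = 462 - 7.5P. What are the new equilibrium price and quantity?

P' = 944/21, Q' = 874/7

Original equilibrium: P* = 1220/21, Q* = 1150/7.
New equilibrium: 462 - 7.5P = -10 + 3P, so 472 = 10.5P and P' = 944/21; Q' = 462 − 7.5(944/21) = 874/7.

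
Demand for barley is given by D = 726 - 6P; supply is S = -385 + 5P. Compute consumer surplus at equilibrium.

Consumer surplus = 1200

Equilibrium: 726 - 6P = -385 + 5P gives P* = 101, Q* = 120.
Demand choke price (D = 0): P = 121.
CS = ½(121 − 101)(120) = 1200.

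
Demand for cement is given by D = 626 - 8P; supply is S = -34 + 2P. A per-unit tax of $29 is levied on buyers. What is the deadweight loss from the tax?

Deadweight loss = 672.8

Pre-tax equilibrium: P* = 66, Q* = 98.
Tax on buyers shifts demand to D = 626 − 8(P + 29) = 394 - 8P.
394 - 8P = -34 + 2P gives seller price Ps = 42.8; buyers pay Pb = 42.8 + 29 = 71.8.
New quantity: Q = 626 − 8(71.8) = 51.6.
DWL = ½ × 29 × (98 − 51.6) = 672.8.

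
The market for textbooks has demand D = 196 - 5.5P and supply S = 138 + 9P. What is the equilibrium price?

P* = 4

Set D = S: 196 - 5.5P = 138 + 9P.
58 = 14.5P, so P* = 4.
Q* = 196 − 5.5(4) = 174.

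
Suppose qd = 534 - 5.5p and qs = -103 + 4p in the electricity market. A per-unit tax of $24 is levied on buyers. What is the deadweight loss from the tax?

Pre-tax equilibrium: p* = 1274/19, q* = 3139/19.
Tax on buyers shifts demand to qd = 534 − 5.5(p + 24) = 402 - 5.5p.
402 - 5.5p = -103 + 4p gives seller price ps = 1010/19; buyers pay pb = 1010/19 + 24 = 1466/19.
New quantity: q = 534 − 5.5(1466/19) = 2083/19.
DWL = ½ × 24 × (3139/19 − 2083/19) = 12672/19.

Deadweight loss = 12672/19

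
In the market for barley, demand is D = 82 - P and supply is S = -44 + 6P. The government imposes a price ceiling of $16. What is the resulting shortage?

Equilibrium price would be P* = 18, so the ceiling at 16 binds.
At P = 16: D = 82 − 1(16) = 66, S = -44 + 6(16) = 52.
Shortage = 66 − 52 = 14.

Shortage = 14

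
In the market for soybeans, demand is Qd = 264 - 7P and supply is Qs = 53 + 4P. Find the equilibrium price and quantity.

P* = 211/11, Q* = 1427/11

Set Qd = Qs: 264 - 7P = 53 + 4P.
211 = 11P, so P* = 211/11.
Q* = 264 − 7(211/11) = 1427/11.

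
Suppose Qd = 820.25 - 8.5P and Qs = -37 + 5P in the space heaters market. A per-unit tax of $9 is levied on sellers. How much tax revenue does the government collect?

Pre-tax equilibrium: P* = 63.5, Q* = 280.5.
Tax on sellers shifts supply to Qs = -37 + 5(P − 9) = -82 + 5P.
820.25 - 8.5P = -82 + 5P gives buyer price Pb = 401/6; sellers receive Ps = 401/6 − 9 = 347/6.
New quantity: Q = 820.25 − 8.5(401/6) = 1513/6.
Revenue = 9 × 1513/6 = 2269.5.

Tax revenue = 2269.5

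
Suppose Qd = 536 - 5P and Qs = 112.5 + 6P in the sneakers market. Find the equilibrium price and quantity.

Set Qd = Qs: 536 - 5P = 112.5 + 6P.
423.5 = 11P, so P* = 38.5.
Q* = 536 − 5(38.5) = 343.5.

P* = 38.5, Q* = 343.5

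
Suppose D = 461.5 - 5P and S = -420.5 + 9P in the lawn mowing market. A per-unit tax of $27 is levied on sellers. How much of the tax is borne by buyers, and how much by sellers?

Buyers bear 243/14, sellers bear 135/14

Pre-tax equilibrium: P* = 63, Q* = 146.5.
Tax on sellers shifts supply to S = -420.5 + 9(P − 27) = -663.5 + 9P.
461.5 - 5P = -663.5 + 9P gives buyer price Pb = 1125/14; sellers receive Ps = 1125/14 − 27 = 747/14.
New quantity: Q = 461.5 − 5(1125/14) = 418/7.
Buyer burden = 1125/14 − 63 = 243/14; seller burden = 63 − 747/14 = 135/14.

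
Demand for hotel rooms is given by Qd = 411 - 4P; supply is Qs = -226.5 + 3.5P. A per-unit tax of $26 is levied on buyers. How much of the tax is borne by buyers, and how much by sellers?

Pre-tax equilibrium: P* = 85, Q* = 71.
Tax on buyers shifts demand to Qd = 411 − 4(P + 26) = 307 - 4P.
307 - 4P = -226.5 + 3.5P gives seller price Ps = 1067/15; buyers pay Pb = 1067/15 + 26 = 1457/15.
New quantity: Q = 411 − 4(1457/15) = 337/15.
Buyer burden = 1457/15 − 85 = 182/15; seller burden = 85 − 1067/15 = 208/15.

Buyers bear 182/15, sellers bear 208/15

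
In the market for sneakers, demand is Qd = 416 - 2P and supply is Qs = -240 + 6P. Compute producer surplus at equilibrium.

Equilibrium: 416 - 2P = -240 + 6P gives P* = 82, Q* = 252.
Supply starts at P = 40 (where Qs = 0).
PS = ½(82 − 40)(252) = 5292.

Producer surplus = 5292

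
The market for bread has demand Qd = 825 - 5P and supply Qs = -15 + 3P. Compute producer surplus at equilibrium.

Producer surplus = 15000

Equilibrium: 825 - 5P = -15 + 3P gives P* = 105, Q* = 300.
Supply starts at P = 5 (where Qs = 0).
PS = ½(105 − 5)(300) = 15000.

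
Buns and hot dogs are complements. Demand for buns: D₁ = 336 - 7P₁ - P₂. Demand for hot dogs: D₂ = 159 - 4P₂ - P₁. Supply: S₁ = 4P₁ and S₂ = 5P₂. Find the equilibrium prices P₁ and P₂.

Market 1: 336 - 7P₁ - P₂ = 4P₁ → 11P₁ + P₂ = 336.
Market 2: 9P₂ + P₁ = 159.
Eliminating P₂: 9×(1) − 1×(2) gives 98P₁ = 2865, so P₁ = 2865/98.
Back-substitute into (2): P₂ = (159 − 1×2865/98) / 9 = 1413/98.

P₁ = 2865/98, P₂ = 1413/98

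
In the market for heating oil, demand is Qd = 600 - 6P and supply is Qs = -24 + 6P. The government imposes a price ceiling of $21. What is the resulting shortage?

Shortage = 372

Equilibrium price would be P* = 52, so the ceiling at 21 binds.
At P = 21: Qd = 600 − 6(21) = 474, Qs = -24 + 6(21) = 102.
Shortage = 474 − 102 = 372.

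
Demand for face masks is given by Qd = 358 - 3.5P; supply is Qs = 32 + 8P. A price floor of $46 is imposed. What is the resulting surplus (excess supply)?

Equilibrium price would be P* = 652/23, so the floor at 46 binds.
At P = 46: Qd = 197, Qs = 400.
Surplus = 400 − 197 = 203.

Surplus = 203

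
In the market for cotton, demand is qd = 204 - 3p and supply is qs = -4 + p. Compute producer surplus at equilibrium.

Producer surplus = 1152

Equilibrium: 204 - 3p = -4 + p gives p* = 52, q* = 48.
Supply starts at p = 4 (where qs = 0).
PS = ½(52 − 4)(48) = 1152.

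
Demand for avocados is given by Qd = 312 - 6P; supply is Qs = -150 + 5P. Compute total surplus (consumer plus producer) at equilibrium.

Total surplus = 660

Equilibrium: 312 - 6P = -150 + 5P gives P* = 42, Q* = 60.
Demand choke price: P = 52; supply starts at P = 30.
CS = ½(52 − 42)(60) = 300; PS = ½(42 − 30)(60) = 360.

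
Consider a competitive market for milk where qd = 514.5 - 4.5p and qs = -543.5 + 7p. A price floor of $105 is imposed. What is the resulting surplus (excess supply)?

Equilibrium price would be p* = 92, so the floor at 105 binds.
At p = 105: qd = 42, qs = 191.5.
Surplus = 191.5 − 42 = 149.5.

Surplus = 149.5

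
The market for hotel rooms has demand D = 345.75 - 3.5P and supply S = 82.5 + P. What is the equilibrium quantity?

Set D = S: 345.75 - 3.5P = 82.5 + P.
263.25 = 4.5P, so P* = 58.5.
Q* = 345.75 − 3.5(58.5) = 141.

Q* = 141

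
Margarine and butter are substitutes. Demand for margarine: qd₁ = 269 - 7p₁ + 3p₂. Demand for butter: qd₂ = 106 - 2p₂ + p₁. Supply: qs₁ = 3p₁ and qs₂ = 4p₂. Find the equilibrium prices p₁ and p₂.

p₁ = 644/19, p₂ = 443/19

Market 1: 269 - 7p₁ + 3p₂ = 3p₁ → 10p₁ - 3p₂ = 269.
Market 2: 6p₂ - p₁ = 106.
Eliminating p₂: 6×(1) + 3×(2) gives 57p₁ = 1932, so p₁ = 644/19.
Back-substitute into (2): p₂ = (106 + 1×644/19) / 6 = 443/19.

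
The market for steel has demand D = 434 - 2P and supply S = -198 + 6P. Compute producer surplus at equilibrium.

Producer surplus = 6348

Equilibrium: 434 - 2P = -198 + 6P gives P* = 79, Q* = 276.
Supply starts at P = 33 (where S = 0).
PS = ½(79 − 33)(276) = 6348.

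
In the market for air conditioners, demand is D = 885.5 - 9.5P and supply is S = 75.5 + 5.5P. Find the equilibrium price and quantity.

Set D = S: 885.5 - 9.5P = 75.5 + 5.5P.
810 = 15P, so P* = 54.
Q* = 885.5 − 9.5(54) = 372.5.

P* = 54, Q* = 372.5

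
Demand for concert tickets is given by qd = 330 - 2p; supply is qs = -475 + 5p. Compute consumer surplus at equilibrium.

Equilibrium: 330 - 2p = -475 + 5p gives p* = 115, q* = 100.
Demand choke price (qd = 0): p = 165.
CS = ½(165 − 115)(100) = 2500.

Consumer surplus = 2500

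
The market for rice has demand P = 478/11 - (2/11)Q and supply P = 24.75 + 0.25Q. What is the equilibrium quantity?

Q* = 823/19

Set the two price expressions equal: 478/11 - (2/11)Q = 24.75 + 0.25Q.
823/44 = (19/44)Q, so Q* = 823/19.
P* = 478/11 − (2/11)(823/19) = 676/19.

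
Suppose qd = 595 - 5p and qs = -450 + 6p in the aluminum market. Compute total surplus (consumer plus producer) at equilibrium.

Total surplus = 2640

Equilibrium: 595 - 5p = -450 + 6p gives p* = 95, q* = 120.
Demand choke price: p = 119; supply starts at p = 75.
CS = ½(119 − 95)(120) = 1440; PS = ½(95 − 75)(120) = 1200.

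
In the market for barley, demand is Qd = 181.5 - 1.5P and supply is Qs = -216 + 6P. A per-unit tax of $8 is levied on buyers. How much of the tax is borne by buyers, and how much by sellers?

Buyers bear $6.4, sellers bear $1.6

Pre-tax equilibrium: P* = 53, Q* = 102.
Tax on buyers shifts demand to Qd = 181.5 − 1.5(P + 8) = 169.5 - 1.5P.
169.5 - 1.5P = -216 + 6P gives seller price Ps = 51.4; buyers pay Pb = 51.4 + 8 = 59.4.
New quantity: Q = 181.5 − 1.5(59.4) = 92.4.
Buyer burden = 59.4 − 53 = 6.4; seller burden = 53 − 51.4 = 1.6.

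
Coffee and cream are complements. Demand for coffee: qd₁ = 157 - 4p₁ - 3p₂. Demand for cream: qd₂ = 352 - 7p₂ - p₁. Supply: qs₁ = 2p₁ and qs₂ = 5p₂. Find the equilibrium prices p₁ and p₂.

p₁ = 12, p₂ = 85/3

Market 1: 157 - 4p₁ - 3p₂ = 2p₁ → 6p₁ + 3p₂ = 157.
Market 2: 12p₂ + p₁ = 352.
Eliminating p₂: 12×(1) − 3×(2) gives 69p₁ = 828, so p₁ = 12.
Back-substitute into (2): p₂ = (352 − 1×12) / 12 = 85/3.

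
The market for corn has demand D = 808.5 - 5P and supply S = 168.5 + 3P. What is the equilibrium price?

Set D = S: 808.5 - 5P = 168.5 + 3P.
640 = 8P, so P* = 80.
Q* = 808.5 − 5(80) = 408.5.

P* = 80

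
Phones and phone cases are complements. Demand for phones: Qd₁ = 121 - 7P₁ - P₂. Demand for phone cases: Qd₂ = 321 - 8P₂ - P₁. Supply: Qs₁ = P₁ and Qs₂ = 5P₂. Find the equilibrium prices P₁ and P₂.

Market 1: 121 - 7P₁ - P₂ = P₁ → 8P₁ + P₂ = 121.
Market 2: 13P₂ + P₁ = 321.
Eliminating P₂: 13×(1) − 1×(2) gives 103P₁ = 1252, so P₁ = 1252/103.
Back-substitute into (2): P₂ = (321 − 1×1252/103) / 13 = 2447/103.

P₁ = 1252/103, P₂ = 2447/103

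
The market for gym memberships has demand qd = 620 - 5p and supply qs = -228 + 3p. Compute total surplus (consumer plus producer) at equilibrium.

Equilibrium: 620 - 5p = -228 + 3p gives p* = 106, q* = 90.
Demand choke price: p = 124; supply starts at p = 76.
CS = ½(124 − 106)(90) = 810; PS = ½(106 − 76)(90) = 1350.

Total surplus = 2160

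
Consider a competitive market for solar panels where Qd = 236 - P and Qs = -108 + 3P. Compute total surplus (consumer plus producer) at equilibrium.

Total surplus = 15000

Equilibrium: 236 - P = -108 + 3P gives P* = 86, Q* = 150.
Demand choke price: P = 236; supply starts at P = 36.
CS = ½(236 − 86)(150) = 11250; PS = ½(86 − 36)(150) = 3750.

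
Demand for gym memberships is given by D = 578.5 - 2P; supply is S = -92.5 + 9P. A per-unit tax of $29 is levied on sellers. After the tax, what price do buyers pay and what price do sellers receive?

Pre-tax equilibrium: P* = 61, Q* = 456.5.
Tax on sellers shifts supply to S = -92.5 + 9(P − 29) = -353.5 + 9P.
578.5 - 2P = -353.5 + 9P gives buyer price Pb = 932/11; sellers receive Ps = 932/11 − 29 = 613/11.
New quantity: Q = 578.5 − 2(932/11) = 8999/22.

Buyers pay 932/11, sellers receive 613/11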